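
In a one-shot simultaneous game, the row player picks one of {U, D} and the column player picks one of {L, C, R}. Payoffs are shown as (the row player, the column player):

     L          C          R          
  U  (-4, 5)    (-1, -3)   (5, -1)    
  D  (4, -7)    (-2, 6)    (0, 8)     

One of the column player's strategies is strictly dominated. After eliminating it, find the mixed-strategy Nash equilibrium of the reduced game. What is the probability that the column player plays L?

The column player's strategy C is strictly dominated by R: -1 > -3 and 8 > 6. Eliminate C.
Set the row player's expected payoff from U equal to that from D:
  the row player's payoff to U: q·(-4) + (1−q)·5 = -9q + 5
  the row player's payoff to D: q·4 + (1−q)·0 = 4q
  -9q + 5 = 4q  ⇒  -13q = -5  ⇒  q = 5/13.

q = 5/13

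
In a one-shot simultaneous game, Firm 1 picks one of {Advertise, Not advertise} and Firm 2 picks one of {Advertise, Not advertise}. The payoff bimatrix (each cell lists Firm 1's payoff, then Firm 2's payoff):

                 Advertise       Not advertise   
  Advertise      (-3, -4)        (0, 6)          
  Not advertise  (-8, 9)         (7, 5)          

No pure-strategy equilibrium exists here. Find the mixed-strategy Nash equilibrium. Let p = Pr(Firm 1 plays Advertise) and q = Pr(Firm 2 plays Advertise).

Set Firm 2's expected payoff from Advertise equal to that from Not advertise:
  Firm 2's expected payoff from Advertise: p·(-4) + (1−p)·9 = -13p + 9
  Firm 2's expected payoff from Not advertise: p·6 + (1−p)·5 = p + 5
  -13p + 9 = p + 5  ⇒  -14p = -4  ⇒  p = 2/7.
Firm 1's indifference between Advertise and Not advertise determines Firm 2's mixing probability q:
  Firm 1's payoff from Advertise: q·(-3) + (1−q)·0 = -3q
  Firm 1's payoff from Not advertise: q·(-8) + (1−q)·7 = -15q + 7
  -3q = -15q + 7  ⇒  12q = 7  ⇒  q = 7/12.

p = 2/7, q = 7/12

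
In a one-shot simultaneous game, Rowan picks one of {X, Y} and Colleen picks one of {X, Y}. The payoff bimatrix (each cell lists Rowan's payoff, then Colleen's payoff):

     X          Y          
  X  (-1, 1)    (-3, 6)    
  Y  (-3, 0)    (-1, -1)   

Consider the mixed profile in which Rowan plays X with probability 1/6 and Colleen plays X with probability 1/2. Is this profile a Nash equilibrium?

Yes

Check Colleen's indifference given Rowan's mix p = 1/6:
  payoff from X = 1/6; payoff from Y = 1/6 — equal.
Check Rowan's indifference given Colleen's mix q = 1/2:
  payoff from X = -2; payoff from Y = -2 — equal.
Both players are indifferent, so neither can profitably deviate.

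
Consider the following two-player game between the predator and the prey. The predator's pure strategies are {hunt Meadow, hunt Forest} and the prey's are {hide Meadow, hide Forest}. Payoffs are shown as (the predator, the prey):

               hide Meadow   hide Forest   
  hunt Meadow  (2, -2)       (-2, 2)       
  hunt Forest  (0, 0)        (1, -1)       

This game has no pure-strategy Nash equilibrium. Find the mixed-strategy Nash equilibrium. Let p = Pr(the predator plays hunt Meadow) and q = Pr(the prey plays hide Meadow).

p = 1/5, q = 3/5

The predator's mix must leave the prey indifferent between hide Meadow and hide Forest.
  the prey's payoff from hide Meadow: p·(-2) + (1−p)·0 = -2p
  the prey's payoff from hide Forest: p·2 + (1−p)·(-1) = 3p - 1
  -2p = 3p - 1  ⇒  -5p = -1  ⇒  p = 1/5.
For the predator to be willing to mix, the predator must be indifferent between hunt Meadow and hunt Forest, which pins down the prey's mix.
  the predator's expected payoff from hunt Meadow: q·2 + (1−q)·(-2) = 4q - 2
  the predator's expected payoff from hunt Forest: q·0 + (1−q)·1 = -q + 1
  4q - 2 = -q + 1  ⇒  5q = 3  ⇒  q = 3/5.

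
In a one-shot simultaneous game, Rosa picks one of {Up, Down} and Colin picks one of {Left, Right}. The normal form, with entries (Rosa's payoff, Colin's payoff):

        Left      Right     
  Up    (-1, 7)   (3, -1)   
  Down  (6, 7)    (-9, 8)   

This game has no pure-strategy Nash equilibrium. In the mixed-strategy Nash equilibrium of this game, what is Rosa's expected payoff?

9/19

Rosa's indifference between Up and Down determines Colin's mixing probability q:
  Rosa's payoff from Up: q·(-1) + (1−q)·3 = -4q + 3
  Rosa's payoff from Down: q·6 + (1−q)·(-9) = 15q - 9
  -4q + 3 = 15q - 9  ⇒  -19q = -12  ⇒  q = 12/19.
At equilibrium Rosa is indifferent across rows, so Rosa's payoff equals the payoff from Up: (12/19)·(-1) + (7/19)·3 = 9/19.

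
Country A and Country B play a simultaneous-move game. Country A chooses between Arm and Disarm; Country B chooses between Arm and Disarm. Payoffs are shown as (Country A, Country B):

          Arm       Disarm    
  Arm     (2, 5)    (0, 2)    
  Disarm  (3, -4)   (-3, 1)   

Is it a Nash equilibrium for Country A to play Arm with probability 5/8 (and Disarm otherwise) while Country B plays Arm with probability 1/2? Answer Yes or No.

No

Given Country B's mix q = 1/2, Country A's payoff from Arm is 1 but from Disarm is 0. Country A strictly prefers Arm, so Country A would not mix.
So the proposed profile is not a Nash equilibrium.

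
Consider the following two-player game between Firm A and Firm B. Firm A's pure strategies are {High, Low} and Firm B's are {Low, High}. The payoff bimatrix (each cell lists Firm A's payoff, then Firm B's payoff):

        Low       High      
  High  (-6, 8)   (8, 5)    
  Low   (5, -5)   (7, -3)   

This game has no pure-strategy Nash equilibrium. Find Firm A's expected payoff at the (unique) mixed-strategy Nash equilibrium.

41/6

For Firm A to be willing to mix, Firm A must be indifferent between High and Low, which pins down Firm B's mix.
  Firm A's payoff to High: q·(-6) + (1−q)·8 = -14q + 8
  Firm A's payoff to Low: q·5 + (1−q)·7 = -2q + 7
  -14q + 8 = -2q + 7  ⇒  -12q = -1  ⇒  q = 1/12.
At equilibrium Firm A is indifferent across rows, so Firm A's payoff equals the payoff from High: (1/12)·(-6) + (11/12)·8 = 41/6.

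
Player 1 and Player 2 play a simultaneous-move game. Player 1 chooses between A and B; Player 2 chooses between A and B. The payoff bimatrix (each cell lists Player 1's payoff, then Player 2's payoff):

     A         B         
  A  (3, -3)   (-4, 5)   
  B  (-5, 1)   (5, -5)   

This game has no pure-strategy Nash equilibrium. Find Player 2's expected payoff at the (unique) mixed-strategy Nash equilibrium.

In a mixed equilibrium Player 2 is indifferent between A and B; this condition fixes p.
  Player 2's expected payoff from A: p·(-3) + (1−p)·1 = -4p + 1
  Player 2's expected payoff from B: p·5 + (1−p)·(-5) = 10p - 5
  -4p + 1 = 10p - 5  ⇒  -14p = -6  ⇒  p = 3/7.
At equilibrium Player 2 is indifferent across columns, so Player 2's payoff equals the payoff from A: (3/7)·(-3) + (4/7)·1 = -5/7.

-5/7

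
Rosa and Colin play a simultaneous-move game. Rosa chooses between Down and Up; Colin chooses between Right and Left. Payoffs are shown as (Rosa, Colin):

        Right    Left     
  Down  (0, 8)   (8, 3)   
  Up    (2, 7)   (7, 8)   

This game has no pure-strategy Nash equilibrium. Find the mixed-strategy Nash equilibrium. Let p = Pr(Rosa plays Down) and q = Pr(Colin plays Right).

p = 1/6, q = 1/3

Colin's indifference between Right and Left determines Rosa's mixing probability p:
  Colin's payoff from Right: p·8 + (1−p)·7 = p + 7
  Colin's payoff from Left: p·3 + (1−p)·8 = -5p + 8
  p + 7 = -5p + 8  ⇒  6p = 1  ⇒  p = 1/6.
In a mixed equilibrium Rosa is indifferent between Down and Up; this condition fixes q.
  Rosa's expected payoff from Down: q·0 + (1−q)·8 = -8q + 8
  Rosa's expected payoff from Up: q·2 + (1−q)·7 = -5q + 7
  -8q + 8 = -5q + 7  ⇒  -3q = -1  ⇒  q = 1/3.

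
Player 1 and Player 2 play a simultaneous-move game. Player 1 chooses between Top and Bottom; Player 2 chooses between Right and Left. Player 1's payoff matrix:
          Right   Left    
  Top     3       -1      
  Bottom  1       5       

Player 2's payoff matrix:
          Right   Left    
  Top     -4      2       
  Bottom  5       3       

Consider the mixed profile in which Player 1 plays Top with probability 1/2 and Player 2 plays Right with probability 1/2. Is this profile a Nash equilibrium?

No

Given Player 1's mix p = 1/2, Player 2's payoff from Right is 1/2 but from Left is 5/2. Player 2 strictly prefers Left, so Player 2 would not mix.
So the proposed profile is not a Nash equilibrium.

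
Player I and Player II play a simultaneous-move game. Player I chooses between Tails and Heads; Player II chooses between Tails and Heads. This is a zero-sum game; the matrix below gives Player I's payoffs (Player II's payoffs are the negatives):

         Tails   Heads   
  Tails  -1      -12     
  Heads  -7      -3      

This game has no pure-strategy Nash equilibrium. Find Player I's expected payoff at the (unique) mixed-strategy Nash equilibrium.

Player II's mix must leave Player I indifferent between Tails and Heads.
  Player I's payoff from Tails: q·(-1) + (1−q)·(-12) = 11q - 12
  Player I's payoff from Heads: q·(-7) + (1−q)·(-3) = -4q - 3
  11q - 12 = -4q - 3  ⇒  15q = 9  ⇒  q = 3/5.
At equilibrium Player I is indifferent across rows, so Player I's payoff equals the payoff from Tails: (3/5)·(-1) + (2/5)·(-12) = -27/5.

-27/5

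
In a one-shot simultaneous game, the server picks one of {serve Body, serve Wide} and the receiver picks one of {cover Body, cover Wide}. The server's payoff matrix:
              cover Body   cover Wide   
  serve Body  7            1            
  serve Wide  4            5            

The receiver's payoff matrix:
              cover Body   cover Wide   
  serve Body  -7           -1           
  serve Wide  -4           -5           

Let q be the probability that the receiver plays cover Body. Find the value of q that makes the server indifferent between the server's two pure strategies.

q = 4/7

For the server to be willing to mix, the server must be indifferent between serve Body and serve Wide, which pins down the receiver's mix.
  the server's expected payoff from serve Body: q·7 + (1−q)·1 = 6q + 1
  the server's expected payoff from serve Wide: q·4 + (1−q)·5 = -q + 5
  6q + 1 = -q + 5  ⇒  7q = 4  ⇒  q = 4/7.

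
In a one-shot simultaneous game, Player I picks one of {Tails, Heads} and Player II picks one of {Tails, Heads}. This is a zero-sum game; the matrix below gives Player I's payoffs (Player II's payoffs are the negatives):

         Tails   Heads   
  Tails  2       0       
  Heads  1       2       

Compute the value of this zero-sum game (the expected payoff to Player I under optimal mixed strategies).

v = 4/3

For Player I to be willing to mix, Player I must be indifferent between Tails and Heads, which pins down Player II's mix.
  Player I's payoff from Tails: q·2 + (1−q)·0 = 2q
  Player I's payoff from Heads: q·1 + (1−q)·2 = -q + 2
  2q = -q + 2  ⇒  3q = 2  ⇒  q = 2/3.
The value is Player I's expected payoff against this mix (using Tails): (2/3)·2 + (1/3)·0 = 4/3.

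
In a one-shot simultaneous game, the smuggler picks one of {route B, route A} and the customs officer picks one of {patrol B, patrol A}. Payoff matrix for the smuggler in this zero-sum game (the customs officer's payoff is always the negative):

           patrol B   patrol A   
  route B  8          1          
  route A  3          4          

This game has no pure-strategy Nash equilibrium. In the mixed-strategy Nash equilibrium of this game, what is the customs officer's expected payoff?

-29/8

The customs officer's indifference between patrol B and patrol A determines the smuggler's mixing probability p:
  the customs officer's payoff to patrol B: p·(-8) + (1−p)·(-3) = -5p - 3
  the customs officer's payoff to patrol A: p·(-1) + (1−p)·(-4) = 3p - 4
  -5p - 3 = 3p - 4  ⇒  -8p = -1  ⇒  p = 1/8.
At equilibrium the customs officer is indifferent across columns, so the customs officer's payoff equals the payoff from patrol B: (1/8)·(-8) + (7/8)·(-3) = -29/8.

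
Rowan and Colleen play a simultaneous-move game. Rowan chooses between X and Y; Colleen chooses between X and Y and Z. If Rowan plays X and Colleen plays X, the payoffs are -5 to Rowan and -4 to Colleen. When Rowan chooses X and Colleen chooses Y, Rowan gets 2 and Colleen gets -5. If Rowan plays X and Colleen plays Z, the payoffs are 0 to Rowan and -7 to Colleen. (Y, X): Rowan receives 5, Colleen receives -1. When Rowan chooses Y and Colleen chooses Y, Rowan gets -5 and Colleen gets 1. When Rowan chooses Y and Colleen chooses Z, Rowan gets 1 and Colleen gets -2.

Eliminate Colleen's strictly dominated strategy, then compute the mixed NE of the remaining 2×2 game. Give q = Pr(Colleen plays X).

Colleen's strategy Z is strictly dominated by X: -4 > -7 and -1 > -2. Eliminate Z.
Set Rowan's expected payoff from X equal to that from Y:
  Rowan's payoff from X: q·(-5) + (1−q)·2 = -7q + 2
  Rowan's payoff from Y: q·5 + (1−q)·(-5) = 10q - 5
  -7q + 2 = 10q - 5  ⇒  -17q = -7  ⇒  q = 7/17.

q = 7/17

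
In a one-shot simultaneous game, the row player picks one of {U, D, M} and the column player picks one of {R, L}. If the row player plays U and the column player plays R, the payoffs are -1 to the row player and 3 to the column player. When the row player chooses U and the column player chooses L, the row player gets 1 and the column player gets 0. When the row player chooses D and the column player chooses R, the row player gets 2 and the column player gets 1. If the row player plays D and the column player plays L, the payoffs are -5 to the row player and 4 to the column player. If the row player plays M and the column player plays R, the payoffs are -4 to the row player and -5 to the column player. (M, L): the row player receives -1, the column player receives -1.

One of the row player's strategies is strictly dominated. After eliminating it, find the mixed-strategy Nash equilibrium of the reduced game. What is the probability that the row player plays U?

p = 1/2

The row player's strategy M is strictly dominated by U: -1 > -4 and 1 > -1. Eliminate M.
Set the column player's expected payoff from R equal to that from L:
  the column player's expected payoff from R: p·3 + (1−p)·1 = 2p + 1
  the column player's expected payoff from L: p·0 + (1−p)·4 = -4p + 4
  2p + 1 = -4p + 4  ⇒  6p = 3  ⇒  p = 1/2.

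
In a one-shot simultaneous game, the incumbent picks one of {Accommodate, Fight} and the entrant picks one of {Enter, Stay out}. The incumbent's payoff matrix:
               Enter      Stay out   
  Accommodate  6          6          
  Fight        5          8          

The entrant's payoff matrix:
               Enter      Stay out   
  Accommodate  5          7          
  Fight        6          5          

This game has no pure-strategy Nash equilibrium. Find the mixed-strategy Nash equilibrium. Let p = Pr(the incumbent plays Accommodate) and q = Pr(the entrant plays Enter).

p = 1/3, q = 2/3

For the entrant to be willing to mix, the entrant must be indifferent between Enter and Stay out, which pins down the incumbent's mix.
  the entrant's payoff from Enter: p·5 + (1−p)·6 = -p + 6
  the entrant's payoff from Stay out: p·7 + (1−p)·5 = 2p + 5
  -p + 6 = 2p + 5  ⇒  -3p = -1  ⇒  p = 1/3.
For the incumbent to be willing to mix, the incumbent must be indifferent between Accommodate and Fight, which pins down the entrant's mix.
  the incumbent's expected payoff from Accommodate: q·6 + (1−q)·6 = 6
  the incumbent's expected payoff from Fight: q·5 + (1−q)·8 = -3q + 8
  6 = -3q + 8  ⇒  3q = 2  ⇒  q = 2/3.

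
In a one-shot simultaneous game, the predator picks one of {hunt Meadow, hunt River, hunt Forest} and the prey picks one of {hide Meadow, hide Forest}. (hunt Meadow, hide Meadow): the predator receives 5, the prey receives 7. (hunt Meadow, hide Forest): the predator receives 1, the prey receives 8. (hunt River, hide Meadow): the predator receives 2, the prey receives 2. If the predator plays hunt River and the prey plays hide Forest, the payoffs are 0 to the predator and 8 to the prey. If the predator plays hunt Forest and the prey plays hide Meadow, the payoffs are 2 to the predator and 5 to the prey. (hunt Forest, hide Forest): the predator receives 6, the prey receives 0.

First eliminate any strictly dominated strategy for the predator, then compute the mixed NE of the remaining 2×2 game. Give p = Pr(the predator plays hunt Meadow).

p = 5/6

The predator's strategy hunt River is strictly dominated by hunt Meadow: 5 > 2 and 1 > 0. Eliminate hunt River.
For the prey to be willing to mix, the prey must be indifferent between hide Meadow and hide Forest, which pins down the predator's mix.
  the prey's expected payoff from hide Meadow: p·7 + (1−p)·5 = 2p + 5
  the prey's expected payoff from hide Forest: p·8 + (1−p)·0 = 8p
  2p + 5 = 8p  ⇒  -6p = -5  ⇒  p = 5/6.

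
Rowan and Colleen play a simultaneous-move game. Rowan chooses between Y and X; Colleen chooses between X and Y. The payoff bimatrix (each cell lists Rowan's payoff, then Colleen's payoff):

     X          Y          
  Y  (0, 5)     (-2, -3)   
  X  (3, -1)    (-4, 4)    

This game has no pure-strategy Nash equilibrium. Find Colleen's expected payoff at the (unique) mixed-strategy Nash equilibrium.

17/13

In a mixed equilibrium Colleen is indifferent between X and Y; this condition fixes p.
  Colleen's expected payoff from X: p·5 + (1−p)·(-1) = 6p - 1
  Colleen's expected payoff from Y: p·(-3) + (1−p)·4 = -7p + 4
  6p - 1 = -7p + 4  ⇒  13p = 5  ⇒  p = 5/13.
At equilibrium Colleen is indifferent across columns, so Colleen's payoff equals the payoff from X: (5/13)·5 + (8/13)·(-1) = 17/13.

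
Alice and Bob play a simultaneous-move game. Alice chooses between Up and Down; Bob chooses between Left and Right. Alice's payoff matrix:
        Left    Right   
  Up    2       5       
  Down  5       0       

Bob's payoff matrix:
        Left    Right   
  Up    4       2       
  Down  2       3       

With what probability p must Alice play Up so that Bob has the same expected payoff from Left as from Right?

In a mixed equilibrium Bob is indifferent between Left and Right; this condition fixes p.
  Bob's expected payoff from Left: p·4 + (1−p)·2 = 2p + 2
  Bob's expected payoff from Right: p·2 + (1−p)·3 = -p + 3
  2p + 2 = -p + 3  ⇒  3p = 1  ⇒  p = 1/3.

p = 1/3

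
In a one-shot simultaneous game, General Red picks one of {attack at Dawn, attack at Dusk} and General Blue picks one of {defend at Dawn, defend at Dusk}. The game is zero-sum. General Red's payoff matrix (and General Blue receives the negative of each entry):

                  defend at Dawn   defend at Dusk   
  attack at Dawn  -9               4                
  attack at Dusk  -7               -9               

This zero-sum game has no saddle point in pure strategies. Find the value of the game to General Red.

v = -109/15

General Blue's mix must leave General Red indifferent between attack at Dawn and attack at Dusk.
  General Red's payoff to attack at Dawn: q·(-9) + (1−q)·4 = -13q + 4
  General Red's payoff to attack at Dusk: q·(-7) + (1−q)·(-9) = 2q - 9
  -13q + 4 = 2q - 9  ⇒  -15q = -13  ⇒  q = 13/15.
The value is General Red's expected payoff against this mix (using attack at Dawn): (13/15)·(-9) + (2/15)·4 = -109/15.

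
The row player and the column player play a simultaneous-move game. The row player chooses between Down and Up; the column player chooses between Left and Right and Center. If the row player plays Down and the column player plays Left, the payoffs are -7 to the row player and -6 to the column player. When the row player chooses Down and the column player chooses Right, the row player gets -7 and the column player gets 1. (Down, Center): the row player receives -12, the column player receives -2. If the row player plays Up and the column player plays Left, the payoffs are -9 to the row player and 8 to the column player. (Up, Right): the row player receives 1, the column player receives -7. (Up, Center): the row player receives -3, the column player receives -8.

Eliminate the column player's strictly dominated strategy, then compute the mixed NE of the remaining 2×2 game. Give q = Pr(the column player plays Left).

q = 4/5

The column player's strategy Center is strictly dominated by Right: 1 > -2 and -7 > -8. Eliminate Center.
The column player's mix must leave the row player indifferent between Down and Up.
  the row player's payoff from Down: q·(-7) + (1−q)·(-7) = -7
  the row player's payoff from Up: q·(-9) + (1−q)·1 = -10q + 1
  -7 = -10q + 1  ⇒  10q = 8  ⇒  q = 4/5.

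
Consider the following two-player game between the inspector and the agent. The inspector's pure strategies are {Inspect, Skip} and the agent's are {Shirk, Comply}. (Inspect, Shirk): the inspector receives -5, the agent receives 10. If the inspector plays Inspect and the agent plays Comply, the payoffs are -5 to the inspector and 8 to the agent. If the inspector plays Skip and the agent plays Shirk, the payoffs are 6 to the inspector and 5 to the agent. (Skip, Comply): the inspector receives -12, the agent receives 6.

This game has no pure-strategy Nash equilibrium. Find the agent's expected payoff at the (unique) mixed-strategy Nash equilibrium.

In a mixed equilibrium the agent is indifferent between Shirk and Comply; this condition fixes p.
  the agent's payoff from Shirk: p·10 + (1−p)·5 = 5p + 5
  the agent's payoff from Comply: p·8 + (1−p)·6 = 2p + 6
  5p + 5 = 2p + 6  ⇒  3p = 1  ⇒  p = 1/3.
At equilibrium the agent is indifferent across columns, so the agent's payoff equals the payoff from Shirk: (1/3)·10 + (2/3)·5 = 20/3.

20/3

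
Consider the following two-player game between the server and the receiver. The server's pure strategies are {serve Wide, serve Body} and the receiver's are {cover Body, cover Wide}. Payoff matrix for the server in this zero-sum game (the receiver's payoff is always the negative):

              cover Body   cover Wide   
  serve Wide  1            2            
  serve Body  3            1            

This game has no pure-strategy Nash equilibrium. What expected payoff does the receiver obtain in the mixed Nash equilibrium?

-5/3

Set the receiver's expected payoff from cover Body equal to that from cover Wide:
  the receiver's payoff from cover Body: p·(-1) + (1−p)·(-3) = 2p - 3
  the receiver's payoff from cover Wide: p·(-2) + (1−p)·(-1) = -p - 1
  2p - 3 = -p - 1  ⇒  3p = 2  ⇒  p = 2/3.
At equilibrium the receiver is indifferent across columns, so the receiver's payoff equals the payoff from cover Body: (2/3)·(-1) + (1/3)·(-3) = -5/3.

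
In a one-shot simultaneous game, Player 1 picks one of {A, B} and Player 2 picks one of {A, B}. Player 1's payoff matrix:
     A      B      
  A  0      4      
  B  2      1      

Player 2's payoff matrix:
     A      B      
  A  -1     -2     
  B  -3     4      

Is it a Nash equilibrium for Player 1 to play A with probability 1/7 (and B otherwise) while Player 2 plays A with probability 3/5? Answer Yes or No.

No

Given Player 1's mix p = 1/7, Player 2's payoff from A is -19/7 but from B is 22/7. Player 2 strictly prefers B, so Player 2 would not mix.
So the proposed profile is not a Nash equilibrium.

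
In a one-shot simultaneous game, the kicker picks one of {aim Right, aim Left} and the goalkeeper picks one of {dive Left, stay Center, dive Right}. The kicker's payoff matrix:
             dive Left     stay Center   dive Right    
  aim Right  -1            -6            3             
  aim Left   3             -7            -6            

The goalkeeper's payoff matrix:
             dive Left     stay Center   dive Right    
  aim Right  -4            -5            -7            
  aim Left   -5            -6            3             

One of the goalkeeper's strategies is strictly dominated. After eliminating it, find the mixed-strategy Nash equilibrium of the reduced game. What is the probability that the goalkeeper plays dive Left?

The goalkeeper's strategy stay Center is strictly dominated by dive Left: -4 > -5 and -5 > -6. Eliminate stay Center.
For the kicker to be willing to mix, the kicker must be indifferent between aim Right and aim Left, which pins down the goalkeeper's mix.
  the kicker's payoff from aim Right: q·(-1) + (1−q)·3 = -4q + 3
  the kicker's payoff from aim Left: q·3 + (1−q)·(-6) = 9q - 6
  -4q + 3 = 9q - 6  ⇒  -13q = -9  ⇒  q = 9/13.

q = 9/13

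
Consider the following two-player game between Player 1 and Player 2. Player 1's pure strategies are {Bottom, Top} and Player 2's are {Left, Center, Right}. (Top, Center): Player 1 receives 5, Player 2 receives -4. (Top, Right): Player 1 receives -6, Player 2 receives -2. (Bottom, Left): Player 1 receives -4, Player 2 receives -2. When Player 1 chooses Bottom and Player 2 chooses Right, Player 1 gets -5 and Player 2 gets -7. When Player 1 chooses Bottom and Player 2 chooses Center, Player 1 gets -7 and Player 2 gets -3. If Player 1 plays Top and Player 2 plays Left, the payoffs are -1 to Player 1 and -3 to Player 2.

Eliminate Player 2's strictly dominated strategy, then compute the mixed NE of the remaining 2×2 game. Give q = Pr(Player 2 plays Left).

q = 1/4

Player 2's strategy Center is strictly dominated by Left: -2 > -3 and -3 > -4. Eliminate Center.
In a mixed equilibrium Player 1 is indifferent between Bottom and Top; this condition fixes q.
  Player 1's payoff from Bottom: q·(-4) + (1−q)·(-5) = q - 5
  Player 1's payoff from Top: q·(-1) + (1−q)·(-6) = 5q - 6
  q - 5 = 5q - 6  ⇒  -4q = -1  ⇒  q = 1/4.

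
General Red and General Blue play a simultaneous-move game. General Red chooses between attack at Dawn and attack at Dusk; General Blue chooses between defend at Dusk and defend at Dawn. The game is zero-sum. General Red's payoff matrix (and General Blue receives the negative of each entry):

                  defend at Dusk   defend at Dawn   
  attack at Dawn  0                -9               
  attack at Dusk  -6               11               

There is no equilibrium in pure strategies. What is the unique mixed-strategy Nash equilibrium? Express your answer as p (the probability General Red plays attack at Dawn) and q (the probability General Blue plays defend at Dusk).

In a mixed equilibrium General Blue is indifferent between defend at Dusk and defend at Dawn; this condition fixes p.
  General Blue's payoff to defend at Dusk: p·0 + (1−p)·6 = -6p + 6
  General Blue's payoff to defend at Dawn: p·9 + (1−p)·(-11) = 20p - 11
  -6p + 6 = 20p - 11  ⇒  -26p = -17  ⇒  p = 17/26.
General Blue's mix must leave General Red indifferent between attack at Dawn and attack at Dusk.
  General Red's payoff from attack at Dawn: q·0 + (1−q)·(-9) = 9q - 9
  General Red's payoff from attack at Dusk: q·(-6) + (1−q)·11 = -17q + 11
  9q - 9 = -17q + 11  ⇒  26q = 20  ⇒  q = 10/13.

p = 17/26, q = 10/13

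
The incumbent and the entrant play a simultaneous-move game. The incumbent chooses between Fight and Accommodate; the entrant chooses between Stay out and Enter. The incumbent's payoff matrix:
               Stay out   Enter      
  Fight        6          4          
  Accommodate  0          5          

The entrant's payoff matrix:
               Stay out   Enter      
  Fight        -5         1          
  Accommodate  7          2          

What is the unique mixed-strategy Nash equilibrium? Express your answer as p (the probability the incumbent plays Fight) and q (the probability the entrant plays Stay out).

Set the entrant's expected payoff from Stay out equal to that from Enter:
  the entrant's payoff to Stay out: p·(-5) + (1−p)·7 = -12p + 7
  the entrant's payoff to Enter: p·1 + (1−p)·2 = -p + 2
  -12p + 7 = -p + 2  ⇒  -11p = -5  ⇒  p = 5/11.
The incumbent's indifference between Fight and Accommodate determines the entrant's mixing probability q:
  the incumbent's expected payoff from Fight: q·6 + (1−q)·4 = 2q + 4
  the incumbent's expected payoff from Accommodate: q·0 + (1−q)·5 = -5q + 5
  2q + 4 = -5q + 5  ⇒  7q = 1  ⇒  q = 1/7.

p = 5/11, q = 1/7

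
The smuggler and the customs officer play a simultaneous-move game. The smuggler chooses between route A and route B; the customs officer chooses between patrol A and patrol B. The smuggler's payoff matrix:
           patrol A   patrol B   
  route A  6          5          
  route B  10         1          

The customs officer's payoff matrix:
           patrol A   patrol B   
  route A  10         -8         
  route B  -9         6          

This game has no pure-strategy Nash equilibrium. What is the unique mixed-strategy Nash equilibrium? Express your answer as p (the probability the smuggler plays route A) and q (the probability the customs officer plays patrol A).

Set the customs officer's expected payoff from patrol A equal to that from patrol B:
  the customs officer's payoff from patrol A: p·10 + (1−p)·(-9) = 19p - 9
  the customs officer's payoff from patrol B: p·(-8) + (1−p)·6 = -14p + 6
  19p - 9 = -14p + 6  ⇒  33p = 15  ⇒  p = 5/11.
The smuggler's indifference between route A and route B determines the customs officer's mixing probability q:
  the smuggler's payoff from route A: q·6 + (1−q)·5 = q + 5
  the smuggler's payoff from route B: q·10 + (1−q)·1 = 9q + 1
  q + 5 = 9q + 1  ⇒  -8q = -4  ⇒  q = 1/2.

p = 5/11, q = 1/2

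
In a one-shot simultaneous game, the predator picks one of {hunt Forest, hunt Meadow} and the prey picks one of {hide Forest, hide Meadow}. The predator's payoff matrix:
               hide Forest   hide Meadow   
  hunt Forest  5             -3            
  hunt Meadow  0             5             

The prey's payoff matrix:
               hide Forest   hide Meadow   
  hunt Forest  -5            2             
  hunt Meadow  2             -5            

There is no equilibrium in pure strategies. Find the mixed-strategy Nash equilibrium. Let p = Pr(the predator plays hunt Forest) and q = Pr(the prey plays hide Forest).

The predator's mix must leave the prey indifferent between hide Forest and hide Meadow.
  the prey's payoff from hide Forest: p·(-5) + (1−p)·2 = -7p + 2
  the prey's payoff from hide Meadow: p·2 + (1−p)·(-5) = 7p - 5
  -7p + 2 = 7p - 5  ⇒  -14p = -7  ⇒  p = 1/2.
For the predator to be willing to mix, the predator must be indifferent between hunt Forest and hunt Meadow, which pins down the prey's mix.
  the predator's expected payoff from hunt Forest: q·5 + (1−q)·(-3) = 8q - 3
  the predator's expected payoff from hunt Meadow: q·0 + (1−q)·5 = -5q + 5
  8q - 3 = -5q + 5  ⇒  13q = 8  ⇒  q = 8/13.

p = 1/2, q = 8/13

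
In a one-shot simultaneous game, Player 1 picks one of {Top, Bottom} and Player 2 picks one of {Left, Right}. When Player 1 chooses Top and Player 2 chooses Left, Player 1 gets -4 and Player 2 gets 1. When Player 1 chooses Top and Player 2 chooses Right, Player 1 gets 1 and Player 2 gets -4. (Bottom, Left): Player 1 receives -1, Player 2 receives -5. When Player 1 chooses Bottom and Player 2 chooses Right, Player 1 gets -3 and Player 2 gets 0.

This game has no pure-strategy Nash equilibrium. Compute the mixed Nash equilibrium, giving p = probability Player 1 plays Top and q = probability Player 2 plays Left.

Player 1's mix must leave Player 2 indifferent between Left and Right.
  Player 2's expected payoff from Left: p·1 + (1−p)·(-5) = 6p - 5
  Player 2's expected payoff from Right: p·(-4) + (1−p)·0 = -4p
  6p - 5 = -4p  ⇒  10p = 5  ⇒  p = 1/2.
In a mixed equilibrium Player 1 is indifferent between Top and Bottom; this condition fixes q.
  Player 1's expected payoff from Top: q·(-4) + (1−q)·1 = -5q + 1
  Player 1's expected payoff from Bottom: q·(-1) + (1−q)·(-3) = 2q - 3
  -5q + 1 = 2q - 3  ⇒  -7q = -4  ⇒  q = 4/7.

p = 1/2, q = 4/7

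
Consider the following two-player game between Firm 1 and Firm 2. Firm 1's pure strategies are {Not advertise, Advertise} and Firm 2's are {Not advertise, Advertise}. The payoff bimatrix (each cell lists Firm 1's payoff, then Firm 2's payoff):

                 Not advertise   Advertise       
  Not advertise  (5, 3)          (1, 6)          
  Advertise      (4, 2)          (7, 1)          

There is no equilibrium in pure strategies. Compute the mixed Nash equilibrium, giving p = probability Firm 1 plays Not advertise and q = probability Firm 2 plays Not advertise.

Firm 2's indifference between Not advertise and Advertise determines Firm 1's mixing probability p:
  Firm 2's payoff to Not advertise: p·3 + (1−p)·2 = p + 2
  Firm 2's payoff to Advertise: p·6 + (1−p)·1 = 5p + 1
  p + 2 = 5p + 1  ⇒  -4p = -1  ⇒  p = 1/4.
Set Firm 1's expected payoff from Not advertise equal to that from Advertise:
  Firm 1's payoff to Not advertise: q·5 + (1−q)·1 = 4q + 1
  Firm 1's payoff to Advertise: q·4 + (1−q)·7 = -3q + 7
  4q + 1 = -3q + 7  ⇒  7q = 6  ⇒  q = 6/7.

p = 1/4, q = 6/7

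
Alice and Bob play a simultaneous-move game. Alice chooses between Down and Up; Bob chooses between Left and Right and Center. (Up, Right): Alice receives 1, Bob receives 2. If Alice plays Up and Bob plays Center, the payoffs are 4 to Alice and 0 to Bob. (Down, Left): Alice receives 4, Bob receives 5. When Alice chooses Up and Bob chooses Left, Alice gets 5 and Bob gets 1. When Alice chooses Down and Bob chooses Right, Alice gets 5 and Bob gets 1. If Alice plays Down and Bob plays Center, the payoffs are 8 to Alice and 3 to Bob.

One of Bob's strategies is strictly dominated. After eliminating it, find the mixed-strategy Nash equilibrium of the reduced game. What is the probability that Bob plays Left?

q = 4/5

Bob's strategy Center is strictly dominated by Left: 5 > 3 and 1 > 0. Eliminate Center.
For Alice to be willing to mix, Alice must be indifferent between Down and Up, which pins down Bob's mix.
  Alice's payoff to Down: q·4 + (1−q)·5 = -q + 5
  Alice's payoff to Up: q·5 + (1−q)·1 = 4q + 1
  -q + 5 = 4q + 1  ⇒  -5q = -4  ⇒  q = 4/5.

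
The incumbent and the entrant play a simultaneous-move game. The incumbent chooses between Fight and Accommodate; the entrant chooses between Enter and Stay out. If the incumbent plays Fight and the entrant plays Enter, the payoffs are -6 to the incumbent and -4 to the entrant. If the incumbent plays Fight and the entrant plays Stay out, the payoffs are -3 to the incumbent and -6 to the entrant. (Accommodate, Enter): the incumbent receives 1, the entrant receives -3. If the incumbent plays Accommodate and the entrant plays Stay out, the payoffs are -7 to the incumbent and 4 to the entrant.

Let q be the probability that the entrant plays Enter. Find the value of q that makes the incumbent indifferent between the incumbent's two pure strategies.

The entrant's mix must leave the incumbent indifferent between Fight and Accommodate.
  the incumbent's payoff to Fight: q·(-6) + (1−q)·(-3) = -3q - 3
  the incumbent's payoff to Accommodate: q·1 + (1−q)·(-7) = 8q - 7
  -3q - 3 = 8q - 7  ⇒  -11q = -4  ⇒  q = 4/11.

q = 4/11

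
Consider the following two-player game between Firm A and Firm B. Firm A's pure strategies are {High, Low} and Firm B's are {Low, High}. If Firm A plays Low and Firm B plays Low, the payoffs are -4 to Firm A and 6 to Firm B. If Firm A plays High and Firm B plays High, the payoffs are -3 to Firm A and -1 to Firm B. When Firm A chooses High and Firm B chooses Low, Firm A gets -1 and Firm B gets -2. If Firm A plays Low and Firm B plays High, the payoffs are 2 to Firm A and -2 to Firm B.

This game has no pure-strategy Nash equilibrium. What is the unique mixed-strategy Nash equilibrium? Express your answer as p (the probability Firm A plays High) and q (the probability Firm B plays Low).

p = 8/9, q = 5/8

Firm A's mix must leave Firm B indifferent between Low and High.
  Firm B's payoff to Low: p·(-2) + (1−p)·6 = -8p + 6
  Firm B's payoff to High: p·(-1) + (1−p)·(-2) = p - 2
  -8p + 6 = p - 2  ⇒  -9p = -8  ⇒  p = 8/9.
For Firm A to be willing to mix, Firm A must be indifferent between High and Low, which pins down Firm B's mix.
  Firm A's payoff from High: q·(-1) + (1−q)·(-3) = 2q - 3
  Firm A's payoff from Low: q·(-4) + (1−q)·2 = -6q + 2
  2q - 3 = -6q + 2  ⇒  8q = 5  ⇒  q = 5/8.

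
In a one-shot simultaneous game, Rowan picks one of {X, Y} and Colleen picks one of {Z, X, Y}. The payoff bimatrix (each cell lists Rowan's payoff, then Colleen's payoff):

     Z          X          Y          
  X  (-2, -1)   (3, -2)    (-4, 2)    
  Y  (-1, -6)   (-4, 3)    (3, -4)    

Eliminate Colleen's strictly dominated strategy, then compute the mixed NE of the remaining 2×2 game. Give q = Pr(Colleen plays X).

Colleen's strategy Z is strictly dominated by Y: 2 > -1 and -4 > -6. Eliminate Z.
In a mixed equilibrium Rowan is indifferent between X and Y; this condition fixes q.
  Rowan's payoff from X: q·3 + (1−q)·(-4) = 7q - 4
  Rowan's payoff from Y: q·(-4) + (1−q)·3 = -7q + 3
  7q - 4 = -7q + 3  ⇒  14q = 7  ⇒  q = 1/2.

q = 1/2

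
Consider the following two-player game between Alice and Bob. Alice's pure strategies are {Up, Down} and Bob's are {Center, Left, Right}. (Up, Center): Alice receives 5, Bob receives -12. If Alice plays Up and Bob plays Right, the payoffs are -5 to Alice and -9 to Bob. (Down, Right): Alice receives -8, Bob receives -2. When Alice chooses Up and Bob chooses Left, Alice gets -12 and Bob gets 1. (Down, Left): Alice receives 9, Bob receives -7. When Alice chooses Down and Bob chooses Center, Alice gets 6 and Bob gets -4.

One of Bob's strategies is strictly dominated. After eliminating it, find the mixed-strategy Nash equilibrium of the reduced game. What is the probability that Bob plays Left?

q = 1/8

Bob's strategy Center is strictly dominated by Right: -9 > -12 and -2 > -4. Eliminate Center.
Alice's indifference between Up and Down determines Bob's mixing probability q:
  Alice's expected payoff from Up: q·(-12) + (1−q)·(-5) = -7q - 5
  Alice's expected payoff from Down: q·9 + (1−q)·(-8) = 17q - 8
  -7q - 5 = 17q - 8  ⇒  -24q = -3  ⇒  q = 1/8.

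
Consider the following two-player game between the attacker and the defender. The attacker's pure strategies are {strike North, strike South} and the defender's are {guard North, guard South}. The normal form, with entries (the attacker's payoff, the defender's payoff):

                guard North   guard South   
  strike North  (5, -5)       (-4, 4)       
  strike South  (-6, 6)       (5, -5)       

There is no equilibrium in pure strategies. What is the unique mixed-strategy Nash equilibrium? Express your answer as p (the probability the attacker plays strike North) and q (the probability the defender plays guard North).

p = 11/20, q = 9/20

Set the defender's expected payoff from guard North equal to that from guard South:
  the defender's expected payoff from guard North: p·(-5) + (1−p)·6 = -11p + 6
  the defender's expected payoff from guard South: p·4 + (1−p)·(-5) = 9p - 5
  -11p + 6 = 9p - 5  ⇒  -20p = -11  ⇒  p = 11/20.
The attacker's indifference between strike North and strike South determines the defender's mixing probability q:
  the attacker's payoff to strike North: q·5 + (1−q)·(-4) = 9q - 4
  the attacker's payoff to strike South: q·(-6) + (1−q)·5 = -11q + 5
  9q - 4 = -11q + 5  ⇒  20q = 9  ⇒  q = 9/20.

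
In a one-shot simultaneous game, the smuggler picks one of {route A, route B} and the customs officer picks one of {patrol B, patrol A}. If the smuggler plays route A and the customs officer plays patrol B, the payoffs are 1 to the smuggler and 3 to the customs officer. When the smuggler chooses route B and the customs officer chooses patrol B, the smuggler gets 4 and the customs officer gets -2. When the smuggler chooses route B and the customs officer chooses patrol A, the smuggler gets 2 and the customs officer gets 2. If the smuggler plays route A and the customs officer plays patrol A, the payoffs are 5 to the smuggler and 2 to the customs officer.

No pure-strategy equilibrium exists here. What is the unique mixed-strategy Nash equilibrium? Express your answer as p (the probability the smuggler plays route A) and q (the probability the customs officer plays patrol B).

p = 4/5, q = 1/2

For the customs officer to be willing to mix, the customs officer must be indifferent between patrol B and patrol A, which pins down the smuggler's mix.
  the customs officer's payoff from patrol B: p·3 + (1−p)·(-2) = 5p - 2
  the customs officer's payoff from patrol A: p·2 + (1−p)·2 = 2
  5p - 2 = 2  ⇒  5p = 4  ⇒  p = 4/5.
The smuggler's indifference between route A and route B determines the customs officer's mixing probability q:
  the smuggler's payoff from route A: q·1 + (1−q)·5 = -4q + 5
  the smuggler's payoff from route B: q·4 + (1−q)·2 = 2q + 2
  -4q + 5 = 2q + 2  ⇒  -6q = -3  ⇒  q = 1/2.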